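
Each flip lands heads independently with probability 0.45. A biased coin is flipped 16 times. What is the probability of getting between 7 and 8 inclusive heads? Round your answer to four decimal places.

X ~ Binomial(16, 0.45); P(7 ≤ X ≤ 8) = Σ C(16,k) p^k (1−p)^(16−k) over k:
  k=7: C(16,7)·0.45^7·0.55^9 = 0.196869
  k=8: C(16,8)·0.45^8·0.55^8 = 0.181209
Total = 0.378078

0.3781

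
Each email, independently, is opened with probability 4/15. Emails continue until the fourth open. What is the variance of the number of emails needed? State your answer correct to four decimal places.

Y = total emails until the fourth success; negative binomial with r=4, p=0.266667.
Var(Y) = r(1−p)/p² = 4·0.733333 / 0.266667² = 41.250000

41.2500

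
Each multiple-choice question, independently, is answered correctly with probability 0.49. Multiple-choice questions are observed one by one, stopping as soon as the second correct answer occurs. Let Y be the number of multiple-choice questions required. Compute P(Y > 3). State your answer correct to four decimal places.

0.5150

Needing more than 3 multiple-choice questions ⇔ fewer than 2 successes in the first 3. With X ~ Binomial(3, 0.49), P(Y > 3) = P(X ≤ 1).
  k=0: C(3,0)·0.49^0·0.51^3 = 0.132651
  k=1: C(3,1)·0.49^1·0.51^2 = 0.382347
P(X ≤ 1) = 0.514998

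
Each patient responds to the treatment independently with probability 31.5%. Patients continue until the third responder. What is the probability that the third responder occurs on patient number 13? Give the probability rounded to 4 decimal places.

0.0469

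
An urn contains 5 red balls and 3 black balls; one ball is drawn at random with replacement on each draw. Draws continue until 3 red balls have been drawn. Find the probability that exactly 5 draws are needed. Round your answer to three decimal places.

Y = trial on which the third success occurs; negative binomial, r=3, p=0.625.
P(Y=5) = C(4,2) · p^3 · (1−p)^2
= 6 · 0.24414 · 0.14062 = 0.20599

0.206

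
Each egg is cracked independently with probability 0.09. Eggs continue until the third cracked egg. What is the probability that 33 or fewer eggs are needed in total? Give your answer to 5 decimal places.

Finishing within 33 eggs ⇔ at least 3 successes in the first 33. With X ~ Binomial(33, 0.09), P(Y ≤ 33) = 1 − P(X ≤ 2).
  k=0: C(33,0)·0.09^0·0.91^33 = 0.0445006
  k=1: C(33,1)·0.09^1·0.91^32 = 0.1452382
  k=2: C(33,2)·0.09^2·0.91^31 = 0.2298276
1 − 0.4195664 = 0.5804336

0.58043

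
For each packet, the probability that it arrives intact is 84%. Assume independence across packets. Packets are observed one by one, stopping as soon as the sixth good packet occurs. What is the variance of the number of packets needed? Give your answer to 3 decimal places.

1.361

Y = total packets until the sixth success; negative binomial with r=6, p=0.84.
Var(Y) = r(1−p)/p² = 6·0.16 / 0.84² = 1.36054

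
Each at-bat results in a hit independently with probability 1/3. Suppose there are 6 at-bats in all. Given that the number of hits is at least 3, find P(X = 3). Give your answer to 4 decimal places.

X ~ Binomial(6, 0.333333). Want P(X=3 | X≥3) = P(X=3) / P(X≥3).
P(X=3) = C(6,3)·0.333333^3·0.666667^3 = 0.219479
P(X≥3) = 1 − 0.087791 − 0.263374 − 0.329218 = 0.319616
Ratio = 0.219479 / 0.319616 = 0.686695

0.6867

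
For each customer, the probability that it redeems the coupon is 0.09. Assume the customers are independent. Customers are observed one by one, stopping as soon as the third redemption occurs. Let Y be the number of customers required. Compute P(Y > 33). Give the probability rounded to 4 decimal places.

Needing more than 33 customers ⇔ fewer than 3 successes in the first 33. With X ~ Binomial(33, 0.09), P(Y > 33) = P(X ≤ 2).
  k=0: C(33,0)·0.09^0·0.91^33 = 0.044501
  k=1: C(33,1)·0.09^1·0.91^32 = 0.145238
  k=2: C(33,2)·0.09^2·0.91^31 = 0.229828
P(X ≤ 2) = 0.419566

0.4196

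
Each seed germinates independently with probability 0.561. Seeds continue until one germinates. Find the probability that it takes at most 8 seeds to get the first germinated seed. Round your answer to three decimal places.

Y = number of seeds to the first success; geometric, p = 0.561.
P(Y ≤ 8) = 1 − (1−p)^8 = 1 − 0.00138 = 0.99862

0.999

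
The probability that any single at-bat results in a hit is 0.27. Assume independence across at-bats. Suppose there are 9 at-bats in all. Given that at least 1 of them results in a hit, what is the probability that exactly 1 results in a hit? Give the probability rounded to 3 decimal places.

0.208

X ~ Binomial(9, 0.27). Want P(X=1 | X≥1) = P(X=1) / P(X≥1).
P(X=1) = C(9,1)·0.27^1·0.73^8 = 0.19597
P(X≥1) = 1 − 0.05887 = 0.94113
Ratio = 0.19597 / 0.94113 = 0.20823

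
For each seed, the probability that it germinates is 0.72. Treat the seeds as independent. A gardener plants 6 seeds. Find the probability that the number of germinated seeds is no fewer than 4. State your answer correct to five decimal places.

X ~ Binomial(6, 0.72); P(X ≥ 4) = Σ C(6,k) p^k (1−p)^(6−k) over k:
  k=4: C(6,4)·0.72^4·0.28^2 = 0.3160365
  k=5: C(6,5)·0.72^5·0.28^1 = 0.3250662
  k=6: C(6,6)·0.72^6·0.28^0 = 0.1393141
Total = 0.7804168

0.78042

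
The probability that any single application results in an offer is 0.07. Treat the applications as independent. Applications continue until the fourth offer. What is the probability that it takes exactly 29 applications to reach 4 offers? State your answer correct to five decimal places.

Y = trial on which the fourth success occurs; negative binomial, r=4, p=0.07.
P(Y=29) = C(28,3) · p^4 · (1−p)^25
= 3276 · 2.401e-05 · 0.16296 = 0.0128177

0.01282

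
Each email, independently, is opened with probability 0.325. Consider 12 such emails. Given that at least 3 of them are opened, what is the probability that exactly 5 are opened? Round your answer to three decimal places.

0.228

X ~ Binomial(12, 0.325). Want P(X=5 | X≥3) = P(X=5) / P(X≥3).
P(X=5) = C(12,5)·0.325^5·0.675^7 = 0.18334
P(X≥3) = 1 − 0.00895 − 0.05169 − 0.13688 = 0.80248
Ratio = 0.18334 / 0.80248 = 0.22847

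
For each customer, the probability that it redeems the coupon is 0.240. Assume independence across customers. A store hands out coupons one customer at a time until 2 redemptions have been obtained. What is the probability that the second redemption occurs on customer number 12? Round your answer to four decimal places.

Y = trial on which the second success occurs; negative binomial, r=2, p=0.24.
P(Y=12) = C(11,1) · p^2 · (1−p)^10
= 11 · 0.0576 · 0.064289 = 0.040733

0.0407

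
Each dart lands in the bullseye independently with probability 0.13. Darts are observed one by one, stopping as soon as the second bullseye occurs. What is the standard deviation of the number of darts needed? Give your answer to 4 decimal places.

10.1469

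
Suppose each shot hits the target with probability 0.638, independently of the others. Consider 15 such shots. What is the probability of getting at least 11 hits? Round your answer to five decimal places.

X ~ Binomial(15, 0.638); P(X ≥ 11) = Σ C(15,k) p^k (1−p)^(15−k) over k:
  k=11: C(15,11)·0.638^11·0.362^4 = 0.1671069
  k=12: C(15,12)·0.638^12·0.362^3 = 0.0981715
  k=13: C(15,13)·0.638^13·0.362^2 = 0.0399278
  k=14: C(15,14)·0.638^14·0.362^1 = 0.0100529
  k=15: C(15,15)·0.638^15·0.362^0 = 0.0011812
Total = 0.3164402

0.31644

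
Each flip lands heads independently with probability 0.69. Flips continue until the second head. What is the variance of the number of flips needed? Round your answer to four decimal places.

1.3022

Y = total flips until the second success; negative binomial with r=2, p=0.69.
Var(Y) = r(1−p)/p² = 2·0.31 / 0.69² = 1.302247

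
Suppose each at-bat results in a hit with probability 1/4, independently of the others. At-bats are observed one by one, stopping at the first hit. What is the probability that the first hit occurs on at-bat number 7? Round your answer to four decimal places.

Geometric (trials to first success), p = 0.25.
P(Y = 7) = (1−p)^6 · p = 0.17798 · 0.25 = 0.044495

0.0445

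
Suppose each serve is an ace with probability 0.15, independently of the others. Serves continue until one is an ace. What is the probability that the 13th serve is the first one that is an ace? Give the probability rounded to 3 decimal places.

0.021

Geometric (trials to first success), p = 0.15.
P(Y = 13) = (1−p)^12 · p = 0.14224 · 0.15 = 0.02134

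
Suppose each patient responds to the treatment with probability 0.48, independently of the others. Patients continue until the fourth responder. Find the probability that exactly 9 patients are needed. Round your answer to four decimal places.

Y = trial on which the fourth success occurs; negative binomial, r=4, p=0.48.
P(Y=9) = C(8,3) · p^4 · (1−p)^5
= 56 · 0.053084 · 0.03802 = 0.113024

0.1130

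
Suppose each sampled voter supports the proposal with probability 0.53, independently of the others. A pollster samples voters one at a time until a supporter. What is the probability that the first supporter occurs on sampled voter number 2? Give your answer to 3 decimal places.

0.249

Geometric (trials to first success), p = 0.53.
P(Y = 2) = (1−p)^1 · p = 0.47 · 0.53 = 0.24910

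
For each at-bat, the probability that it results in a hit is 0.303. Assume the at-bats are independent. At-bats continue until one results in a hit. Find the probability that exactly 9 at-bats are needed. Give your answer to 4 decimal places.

0.0169

Geometric (trials to first success), p = 0.303.
P(Y = 9) = (1−p)^8 · p = 0.055701 · 0.303 = 0.016877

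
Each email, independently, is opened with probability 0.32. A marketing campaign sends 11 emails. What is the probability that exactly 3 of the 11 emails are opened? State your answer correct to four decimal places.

0.2472

X ~ Binomial(n=11, p=0.32).
P(X=3) = C(11,3) · p^3 · (1−p)^8
= 165 · 0.032768 · 0.045716 = 0.247175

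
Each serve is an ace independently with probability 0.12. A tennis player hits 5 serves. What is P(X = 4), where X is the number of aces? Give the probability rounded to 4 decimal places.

X ~ Binomial(n=5, p=0.12).
P(X=4) = C(5,4) · p^4 · (1−p)^1
= 5 · 0.00020736 · 0.88 = 0.000912

0.0009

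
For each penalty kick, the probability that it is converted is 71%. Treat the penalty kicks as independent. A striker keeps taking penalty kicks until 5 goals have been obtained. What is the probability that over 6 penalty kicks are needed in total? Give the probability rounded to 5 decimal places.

0.55796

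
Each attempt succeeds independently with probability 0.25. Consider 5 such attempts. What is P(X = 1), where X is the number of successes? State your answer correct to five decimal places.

X ~ Binomial(n=5, p=0.25).
P(X=1) = C(5,1) · p^1 · (1−p)^4
= 5 · 0.25 · 0.31641 = 0.3955078

0.39551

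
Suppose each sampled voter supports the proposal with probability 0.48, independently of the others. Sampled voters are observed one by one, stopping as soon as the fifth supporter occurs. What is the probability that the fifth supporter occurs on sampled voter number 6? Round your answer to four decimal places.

0.0662

Y = trial on which the fifth success occurs; negative binomial, r=5, p=0.48.
P(Y=6) = C(5,4) · p^5 · (1−p)^1
= 5 · 0.02548 · 0.52 = 0.066249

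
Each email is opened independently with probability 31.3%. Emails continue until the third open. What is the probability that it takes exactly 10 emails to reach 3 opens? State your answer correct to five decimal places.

0.07973

Y = trial on which the third success occurs; negative binomial, r=3, p=0.313.
P(Y=10) = C(9,2) · p^3 · (1−p)^7
= 36 · 0.030664 · 0.072227 = 0.0797320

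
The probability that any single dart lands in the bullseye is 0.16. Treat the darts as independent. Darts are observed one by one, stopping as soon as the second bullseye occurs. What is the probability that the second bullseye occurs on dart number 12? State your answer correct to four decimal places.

Y = trial on which the second success occurs; negative binomial, r=2, p=0.16.
P(Y=12) = C(11,1) · p^2 · (1−p)^10
= 11 · 0.0256 · 0.1749 = 0.049252

0.0493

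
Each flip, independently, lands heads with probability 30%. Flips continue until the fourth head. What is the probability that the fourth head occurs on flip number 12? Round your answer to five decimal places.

Y = trial on which the fourth success occurs; negative binomial, r=4, p=0.30.
P(Y=12) = C(11,3) · p^4 · (1−p)^8
= 165 · 0.0081 · 0.057648 = 0.0770466

0.07705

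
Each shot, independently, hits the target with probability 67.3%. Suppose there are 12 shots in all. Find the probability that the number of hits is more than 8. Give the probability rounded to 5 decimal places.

0.41136

X ~ Binomial(12, 0.673); P(X ≥ 9) = Σ C(12,k) p^k (1−p)^(12−k) over k:
  k=9: C(12,9)·0.673^9·0.327^3 = 0.2178720
  k=10: C(12,10)·0.673^10·0.327^2 = 0.1345210
  k=11: C(12,11)·0.673^11·0.327^1 = 0.0503379
  k=12: C(12,12)·0.673^12·0.327^0 = 0.0086334
Total = 0.4113643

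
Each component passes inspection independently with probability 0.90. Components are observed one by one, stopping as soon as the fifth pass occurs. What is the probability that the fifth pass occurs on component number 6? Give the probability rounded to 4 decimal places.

0.2952

Y = trial on which the fifth success occurs; negative binomial, r=5, p=0.90.
P(Y=6) = C(5,4) · p^5 · (1−p)^1
= 5 · 0.59049 · 0.1 = 0.295245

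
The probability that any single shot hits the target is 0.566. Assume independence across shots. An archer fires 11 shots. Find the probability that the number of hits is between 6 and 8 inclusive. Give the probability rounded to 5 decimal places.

X ~ Binomial(11, 0.566); P(6 ≤ X ≤ 8) = Σ C(11,k) p^k (1−p)^(11−k) over k:
  k=6: C(11,6)·0.566^6·0.434^5 = 0.2338779
  k=7: C(11,7)·0.566^7·0.434^4 = 0.2178652
  k=8: C(11,8)·0.566^8·0.434^3 = 0.1420642
Total = 0.5938073

0.59381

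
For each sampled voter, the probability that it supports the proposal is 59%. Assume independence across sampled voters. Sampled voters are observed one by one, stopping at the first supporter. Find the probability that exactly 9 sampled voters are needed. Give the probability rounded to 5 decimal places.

0.00047

Geometric (trials to first success), p = 0.59.
P(Y = 9) = (1−p)^8 · p = 0.00079849 · 0.59 = 0.0004711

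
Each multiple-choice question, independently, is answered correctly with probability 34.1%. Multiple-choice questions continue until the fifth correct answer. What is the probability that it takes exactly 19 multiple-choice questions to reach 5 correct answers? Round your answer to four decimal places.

Y = trial on which the fifth success occurs; negative binomial, r=5, p=0.341.
P(Y=19) = C(18,4) · p^5 · (1−p)^14
= 3060 · 0.0046108 · 0.0029134 = 0.041104

0.0411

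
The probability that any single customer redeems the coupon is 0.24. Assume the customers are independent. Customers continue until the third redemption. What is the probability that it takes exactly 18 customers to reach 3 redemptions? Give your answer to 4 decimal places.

0.0306

Y = trial on which the third success occurs; negative binomial, r=3, p=0.24.
P(Y=18) = C(17,2) · p^3 · (1−p)^15
= 136 · 0.013824 · 0.016301 = 0.030646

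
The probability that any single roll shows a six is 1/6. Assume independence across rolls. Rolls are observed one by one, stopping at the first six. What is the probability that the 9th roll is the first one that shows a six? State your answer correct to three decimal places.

Geometric (trials to first success), p = 0.166667.
P(Y = 9) = (1−p)^8 · p = 0.23257 · 0.166667 = 0.03876

0.039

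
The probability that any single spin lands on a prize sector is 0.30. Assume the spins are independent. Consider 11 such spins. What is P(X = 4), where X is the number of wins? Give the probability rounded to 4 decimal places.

0.2201

X ~ Binomial(n=11, p=0.30).
P(X=4) = C(11,4) · p^4 · (1−p)^7
= 330 · 0.0081 · 0.082354 = 0.220133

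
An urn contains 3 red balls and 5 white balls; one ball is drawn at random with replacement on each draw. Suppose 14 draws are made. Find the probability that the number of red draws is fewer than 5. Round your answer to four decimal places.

X ~ Binomial(14, 0.375); P(X ≤ 4) = Σ C(14,k) p^k (1−p)^(14−k) over k:
  k=0: C(14,0)·0.375^0·0.625^14 = 0.001388
  k=1: C(14,1)·0.375^1·0.625^13 = 0.011657
  k=2: C(14,2)·0.375^2·0.625^12 = 0.045464
  k=3: C(14,3)·0.375^3·0.625^11 = 0.109113
  k=4: C(14,4)·0.375^4·0.625^10 = 0.180036
Total = 0.347657

0.3477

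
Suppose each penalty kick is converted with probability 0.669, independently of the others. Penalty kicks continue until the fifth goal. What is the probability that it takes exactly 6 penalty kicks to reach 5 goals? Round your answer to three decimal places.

0.222

Y = trial on which the fifth success occurs; negative binomial, r=5, p=0.669.
P(Y=6) = C(5,4) · p^5 · (1−p)^1
= 5 · 0.13401 · 0.331 = 0.22178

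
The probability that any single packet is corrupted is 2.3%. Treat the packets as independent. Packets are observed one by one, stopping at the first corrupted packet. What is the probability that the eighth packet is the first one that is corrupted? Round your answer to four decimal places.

0.0195

Geometric (trials to first success), p = 0.023.
P(Y = 8) = (1−p)^7 · p = 0.84969 · 0.023 = 0.019543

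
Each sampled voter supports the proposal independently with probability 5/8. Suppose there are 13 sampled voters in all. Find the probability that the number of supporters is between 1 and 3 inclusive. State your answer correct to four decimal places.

0.0045

X ~ Binomial(13, 0.625); P(1 ≤ X ≤ 3) = Σ C(13,k) p^k (1−p)^(13−k) over k:
  k=1: C(13,1)·0.625^1·0.375^12 = 0.000063
  k=2: C(13,2)·0.625^2·0.375^11 = 0.000628
  k=3: C(13,3)·0.625^3·0.375^10 = 0.003840
Total = 0.004531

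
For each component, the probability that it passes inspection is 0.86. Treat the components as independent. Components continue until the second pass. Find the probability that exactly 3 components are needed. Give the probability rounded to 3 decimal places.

0.207

Y = trial on which the second success occurs; negative binomial, r=2, p=0.86.
P(Y=3) = C(2,1) · p^2 · (1−p)^1
= 2 · 0.7396 · 0.14 = 0.20709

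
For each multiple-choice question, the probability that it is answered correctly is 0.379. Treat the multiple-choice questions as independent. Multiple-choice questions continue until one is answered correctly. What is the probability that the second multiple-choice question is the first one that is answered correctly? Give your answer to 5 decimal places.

Geometric (trials to first success), p = 0.379.
P(Y = 2) = (1−p)^1 · p = 0.621 · 0.379 = 0.2353590

0.23536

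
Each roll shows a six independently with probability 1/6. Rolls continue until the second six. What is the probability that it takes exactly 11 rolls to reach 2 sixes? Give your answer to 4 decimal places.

0.0538

Y = trial on which the second success occurs; negative binomial, r=2, p=0.166667.
P(Y=11) = C(10,1) · p^2 · (1−p)^9
= 10 · 0.027778 · 0.19381 = 0.053835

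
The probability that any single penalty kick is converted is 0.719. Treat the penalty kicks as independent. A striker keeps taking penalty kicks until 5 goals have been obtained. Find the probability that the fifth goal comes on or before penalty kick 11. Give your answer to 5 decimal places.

Finishing within 11 penalty kicks ⇔ at least 5 successes in the first 11. With X ~ Binomial(11, 0.719), P(Y ≤ 11) = 1 − P(X ≤ 4).
  k=0: C(11,0)·0.719^0·0.281^11 = 0.0000009
  k=1: C(11,1)·0.719^1·0.281^10 = 0.0000243
  k=2: C(11,2)·0.719^2·0.281^9 = 0.0003106
  k=3: C(11,3)·0.719^3·0.281^8 = 0.0023841
  k=4: C(11,4)·0.719^4·0.281^7 = 0.0122004
1 − 0.0149202 = 0.9850798

0.98508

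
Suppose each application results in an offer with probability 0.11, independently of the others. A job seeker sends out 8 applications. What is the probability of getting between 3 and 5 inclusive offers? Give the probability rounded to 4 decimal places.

X ~ Binomial(8, 0.11); P(3 ≤ X ≤ 5) = Σ C(8,k) p^k (1−p)^(8−k) over k:
  k=3: C(8,3)·0.11^3·0.89^5 = 0.041621
  k=4: C(8,4)·0.11^4·0.89^4 = 0.006430
  k=5: C(8,5)·0.11^5·0.89^3 = 0.000636
Total = 0.048687

0.0487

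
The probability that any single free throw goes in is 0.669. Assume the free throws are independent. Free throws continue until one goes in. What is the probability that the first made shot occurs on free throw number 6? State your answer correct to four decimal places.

0.0027

Geometric (trials to first success), p = 0.669.
P(Y = 6) = (1−p)^5 · p = 0.0039732 · 0.669 = 0.002658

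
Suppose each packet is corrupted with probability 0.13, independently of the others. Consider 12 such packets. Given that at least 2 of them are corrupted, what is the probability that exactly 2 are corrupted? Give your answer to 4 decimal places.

0.5836

X ~ Binomial(12, 0.13). Want P(X=2 | X≥2) = P(X=2) / P(X≥2).
P(X=2) = C(12,2)·0.13^2·0.87^10 = 0.277091
P(X≥2) = 1 − 0.188032 − 0.337160 = 0.474808
Ratio = 0.277091 / 0.474808 = 0.583586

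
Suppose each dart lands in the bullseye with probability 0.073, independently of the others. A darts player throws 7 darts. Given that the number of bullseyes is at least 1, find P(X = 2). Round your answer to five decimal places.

X ~ Binomial(7, 0.073). Want P(X=2 | X≥1) = P(X=2) / P(X≥1).
P(X=2) = C(7,2)·0.073^2·0.927^5 = 0.0766062
P(X≥1) = 1 − 0.5882449 = 0.4117551
Ratio = 0.0766062 / 0.4117551 = 0.1860478

0.18605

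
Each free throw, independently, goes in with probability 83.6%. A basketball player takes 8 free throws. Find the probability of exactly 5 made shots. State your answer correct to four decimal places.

0.1009

X ~ Binomial(n=8, p=0.836).
P(X=5) = C(8,5) · p^5 · (1−p)^3
= 56 · 0.40835 · 0.0044109 = 0.100867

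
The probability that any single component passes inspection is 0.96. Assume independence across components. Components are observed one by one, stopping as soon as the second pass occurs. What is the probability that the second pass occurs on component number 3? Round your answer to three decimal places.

Y = trial on which the second success occurs; negative binomial, r=2, p=0.96.
P(Y=3) = C(2,1) · p^2 · (1−p)^1
= 2 · 0.9216 · 0.04 = 0.07373

0.074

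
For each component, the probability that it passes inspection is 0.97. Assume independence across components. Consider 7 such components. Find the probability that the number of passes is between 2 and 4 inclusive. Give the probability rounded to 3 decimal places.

0.001

X ~ Binomial(7, 0.97); P(2 ≤ X ≤ 4) = Σ C(7,k) p^k (1−p)^(7−k) over k:
  k=2: C(7,2)·0.97^2·0.03^5 = 0.00000
  k=3: C(7,3)·0.97^3·0.03^4 = 0.00003
  k=4: C(7,4)·0.97^4·0.03^3 = 0.00084
Total = 0.00086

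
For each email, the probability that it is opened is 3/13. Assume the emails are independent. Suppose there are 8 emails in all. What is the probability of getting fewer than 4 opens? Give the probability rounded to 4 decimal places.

0.9111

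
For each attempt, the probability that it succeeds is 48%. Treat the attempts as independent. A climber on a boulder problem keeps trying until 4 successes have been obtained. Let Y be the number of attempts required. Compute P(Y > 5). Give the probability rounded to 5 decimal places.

Needing more than 5 attempts ⇔ fewer than 4 successes in the first 5. With X ~ Binomial(5, 0.48), P(Y > 5) = P(X ≤ 3).
  k=0: C(5,0)·0.48^0·0.52^5 = 0.0380204
  k=1: C(5,1)·0.48^1·0.52^4 = 0.1754788
  k=2: C(5,2)·0.48^2·0.52^3 = 0.3239608
  k=3: C(5,3)·0.48^3·0.52^2 = 0.2990408
P(X ≤ 3) = 0.8365008

0.83650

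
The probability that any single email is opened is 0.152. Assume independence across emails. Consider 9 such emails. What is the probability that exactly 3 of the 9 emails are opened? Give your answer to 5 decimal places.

0.10969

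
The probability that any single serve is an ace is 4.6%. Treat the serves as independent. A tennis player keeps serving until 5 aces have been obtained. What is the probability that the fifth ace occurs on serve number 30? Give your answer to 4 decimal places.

0.0015

Y = trial on which the fifth success occurs; negative binomial, r=5, p=0.046.
P(Y=30) = C(29,4) · p^5 · (1−p)^25
= 23751 · 2.0596e-07 · 0.30811 = 0.001507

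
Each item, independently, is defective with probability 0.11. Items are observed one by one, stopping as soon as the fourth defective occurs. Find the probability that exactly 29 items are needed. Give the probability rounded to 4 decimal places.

Y = trial on which the fourth success occurs; negative binomial, r=4, p=0.11.
P(Y=29) = C(28,3) · p^4 · (1−p)^25
= 3276 · 0.00014641 · 0.054294 = 0.026041

0.0260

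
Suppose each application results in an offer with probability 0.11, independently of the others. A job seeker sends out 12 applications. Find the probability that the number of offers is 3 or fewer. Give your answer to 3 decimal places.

X ~ Binomial(12, 0.11); P(X ≤ 3) = Σ C(12,k) p^k (1−p)^(12−k) over k:
  k=0: C(12,0)·0.11^0·0.89^12 = 0.24699
  k=1: C(12,1)·0.11^1·0.89^11 = 0.36632
  k=2: C(12,2)·0.11^2·0.89^10 = 0.24902
  k=3: C(12,3)·0.11^3·0.89^9 = 0.10259
Total = 0.96492

0.965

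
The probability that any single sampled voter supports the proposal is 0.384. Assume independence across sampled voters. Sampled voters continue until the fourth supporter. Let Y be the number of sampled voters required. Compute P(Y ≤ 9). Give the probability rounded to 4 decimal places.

Finishing within 9 sampled voters ⇔ at least 4 successes in the first 9. With X ~ Binomial(9, 0.384), P(Y ≤ 9) = 1 − P(X ≤ 3).
  k=0: C(9,0)·0.384^0·0.616^9 = 0.012771
  k=1: C(9,1)·0.384^1·0.616^8 = 0.071651
  k=2: C(9,2)·0.384^2·0.616^7 = 0.178661
  k=3: C(9,3)·0.384^3·0.616^6 = 0.259871
1 − 0.522953 = 0.477047

0.4770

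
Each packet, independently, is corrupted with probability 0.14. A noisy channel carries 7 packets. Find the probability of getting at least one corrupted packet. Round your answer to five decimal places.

0.65207

P(at least one) = 1 − P(none) = 1 − (1 − 0.14)^7
= 1 − 0.3479278 = 0.6520722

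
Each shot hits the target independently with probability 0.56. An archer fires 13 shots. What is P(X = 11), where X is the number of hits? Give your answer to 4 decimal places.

0.0256

X ~ Binomial(n=13, p=0.56).
P(X=11) = C(13,11) · p^11 · (1−p)^2
= 78 · 0.0016985 · 0.1936 = 0.025649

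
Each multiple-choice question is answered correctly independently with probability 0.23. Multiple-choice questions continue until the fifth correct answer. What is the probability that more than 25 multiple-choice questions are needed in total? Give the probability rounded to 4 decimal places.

0.2866

Needing more than 25 multiple-choice questions ⇔ fewer than 5 successes in the first 25. With X ~ Binomial(25, 0.23), P(Y > 25) = P(X ≤ 4).
  k=0: C(25,0)·0.23^0·0.77^25 = 0.001453
  k=1: C(25,1)·0.23^1·0.77^24 = 0.010850
  k=2: C(25,2)·0.23^2·0.77^23 = 0.038892
  k=3: C(25,3)·0.23^3·0.77^22 = 0.089065
  k=4: C(25,4)·0.23^4·0.77^21 = 0.146321
P(X ≤ 4) = 0.286582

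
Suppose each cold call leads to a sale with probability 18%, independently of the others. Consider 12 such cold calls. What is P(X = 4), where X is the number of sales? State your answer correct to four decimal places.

X ~ Binomial(n=12, p=0.18).
P(X=4) = C(12,4) · p^4 · (1−p)^8
= 495 · 0.0010498 · 0.20441 = 0.106220

0.1062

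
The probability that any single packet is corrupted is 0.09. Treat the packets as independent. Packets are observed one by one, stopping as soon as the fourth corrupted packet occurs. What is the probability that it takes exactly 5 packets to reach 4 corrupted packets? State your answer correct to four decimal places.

0.0002

Y = trial on which the fourth success occurs; negative binomial, r=4, p=0.09.
P(Y=5) = C(4,3) · p^4 · (1−p)^1
= 4 · 6.561e-05 · 0.91 = 0.000239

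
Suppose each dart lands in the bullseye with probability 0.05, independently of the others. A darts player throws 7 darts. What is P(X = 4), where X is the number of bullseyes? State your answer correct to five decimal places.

0.00019

X ~ Binomial(n=7, p=0.05).
P(X=4) = C(7,4) · p^4 · (1−p)^3
= 35 · 6.25e-06 · 0.85737 = 0.0001876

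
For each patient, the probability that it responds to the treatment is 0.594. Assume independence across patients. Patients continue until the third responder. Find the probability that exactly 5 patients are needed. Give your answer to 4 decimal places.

Y = trial on which the third success occurs; negative binomial, r=3, p=0.594.
P(Y=5) = C(4,2) · p^3 · (1−p)^2
= 6 · 0.20958 · 0.16484 = 0.207283

0.2073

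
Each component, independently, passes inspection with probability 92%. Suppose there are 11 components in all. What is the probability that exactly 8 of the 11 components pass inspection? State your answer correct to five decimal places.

X ~ Binomial(n=11, p=0.92).
P(X=8) = C(11,8) · p^8 · (1−p)^3
= 165 · 0.51322 · 0.000512 = 0.0433567

0.04336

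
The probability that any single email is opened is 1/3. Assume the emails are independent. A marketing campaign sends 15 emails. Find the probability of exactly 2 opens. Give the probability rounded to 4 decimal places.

X ~ Binomial(n=15, p=0.333333).
P(X=2) = C(15,2) · p^2 · (1−p)^13
= 105 · 0.11111 · 0.0051382 = 0.059946

0.0599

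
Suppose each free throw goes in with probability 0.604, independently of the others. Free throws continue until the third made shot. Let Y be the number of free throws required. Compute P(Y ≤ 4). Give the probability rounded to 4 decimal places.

0.4821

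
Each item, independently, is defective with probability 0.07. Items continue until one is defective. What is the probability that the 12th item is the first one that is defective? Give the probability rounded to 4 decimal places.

Geometric (trials to first success), p = 0.07.
P(Y = 12) = (1−p)^11 · p = 0.4501 · 0.07 = 0.031507

0.0315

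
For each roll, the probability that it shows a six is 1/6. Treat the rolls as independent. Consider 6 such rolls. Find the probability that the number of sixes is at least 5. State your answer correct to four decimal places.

0.0007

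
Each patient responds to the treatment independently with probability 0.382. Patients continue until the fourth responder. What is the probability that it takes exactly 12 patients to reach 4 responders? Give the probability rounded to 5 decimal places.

0.07476

Y = trial on which the fourth success occurs; negative binomial, r=4, p=0.382.
P(Y=12) = C(11,3) · p^4 · (1−p)^8
= 165 · 0.021294 · 0.021277 = 0.0747559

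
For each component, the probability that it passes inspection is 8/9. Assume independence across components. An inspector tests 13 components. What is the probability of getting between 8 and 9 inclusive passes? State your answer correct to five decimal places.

0.04625

X ~ Binomial(13, 0.888889); P(8 ≤ X ≤ 9) = Σ C(13,k) p^k (1−p)^(13−k) over k:
  k=8: C(13,8)·0.888889^8·0.111111^5 = 0.0084947
  k=9: C(13,9)·0.888889^9·0.111111^4 = 0.0377540
Total = 0.0462487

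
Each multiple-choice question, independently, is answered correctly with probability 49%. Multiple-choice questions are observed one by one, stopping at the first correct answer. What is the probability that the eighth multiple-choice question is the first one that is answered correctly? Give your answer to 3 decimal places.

0.004

Geometric (trials to first success), p = 0.49.
P(Y = 8) = (1−p)^7 · p = 0.0089741 · 0.49 = 0.00440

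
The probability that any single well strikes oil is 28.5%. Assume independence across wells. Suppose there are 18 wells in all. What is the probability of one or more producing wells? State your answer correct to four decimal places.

0.9976

P(at least one) = 1 − P(none) = 1 − (1 − 0.285)^18
= 1 − 0.002385 = 0.997615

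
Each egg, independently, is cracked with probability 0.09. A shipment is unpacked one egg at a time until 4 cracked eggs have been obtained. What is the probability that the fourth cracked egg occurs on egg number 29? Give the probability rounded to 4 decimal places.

0.0203

Y = trial on which the fourth success occurs; negative binomial, r=4, p=0.09.
P(Y=29) = C(28,3) · p^4 · (1−p)^25
= 3276 · 6.561e-05 · 0.094631 = 0.020340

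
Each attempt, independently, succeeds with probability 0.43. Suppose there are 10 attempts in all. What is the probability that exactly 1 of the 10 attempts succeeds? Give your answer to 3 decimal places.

X ~ Binomial(n=10, p=0.43).
P(X=1) = C(10,1) · p^1 · (1−p)^9
= 10 · 0.43 · 0.0063515 = 0.02731

0.027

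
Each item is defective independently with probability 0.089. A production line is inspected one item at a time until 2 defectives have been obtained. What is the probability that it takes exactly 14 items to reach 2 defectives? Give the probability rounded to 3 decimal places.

Y = trial on which the second success occurs; negative binomial, r=2, p=0.089.
P(Y=14) = C(13,1) · p^2 · (1−p)^12
= 13 · 0.007921 · 0.32675 = 0.03365

0.034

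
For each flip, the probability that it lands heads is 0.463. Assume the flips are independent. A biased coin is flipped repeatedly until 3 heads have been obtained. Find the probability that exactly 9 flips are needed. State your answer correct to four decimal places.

Y = trial on which the third success occurs; negative binomial, r=3, p=0.463.
P(Y=9) = C(8,2) · p^3 · (1−p)^6
= 28 · 0.099253 · 0.02398 = 0.066642

0.0666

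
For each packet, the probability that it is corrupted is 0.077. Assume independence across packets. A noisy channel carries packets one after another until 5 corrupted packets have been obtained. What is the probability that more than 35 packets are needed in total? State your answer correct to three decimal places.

0.872

Needing more than 35 packets ⇔ fewer than 5 successes in the first 35. With X ~ Binomial(35, 0.077), P(Y > 35) = P(X ≤ 4).
  k=0: C(35,0)·0.077^0·0.923^35 = 0.06054
  k=1: C(35,1)·0.077^1·0.923^34 = 0.17677
  k=2: C(35,2)·0.077^2·0.923^33 = 0.25070
  k=3: C(35,3)·0.077^3·0.923^32 = 0.23006
  k=4: C(35,4)·0.077^4·0.923^31 = 0.15354
P(X ≤ 4) = 0.87161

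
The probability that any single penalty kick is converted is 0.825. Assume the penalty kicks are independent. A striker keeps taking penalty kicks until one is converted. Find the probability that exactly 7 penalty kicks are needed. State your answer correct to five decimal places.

Geometric (trials to first success), p = 0.825.
P(Y = 7) = (1−p)^6 · p = 2.8723e-05 · 0.825 = 0.0000237

0.00002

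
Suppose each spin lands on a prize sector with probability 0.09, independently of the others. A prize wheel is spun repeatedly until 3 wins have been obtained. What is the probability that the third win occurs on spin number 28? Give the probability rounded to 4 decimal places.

Y = trial on which the third success occurs; negative binomial, r=3, p=0.09.
P(Y=28) = C(27,2) · p^3 · (1−p)^25
= 351 · 0.000729 · 0.094631 = 0.024214

0.0242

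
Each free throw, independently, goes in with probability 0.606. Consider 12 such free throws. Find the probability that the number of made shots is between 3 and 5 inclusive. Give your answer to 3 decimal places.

X ~ Binomial(12, 0.606); P(3 ≤ X ≤ 5) = Σ C(12,k) p^k (1−p)^(12−k) over k:
  k=3: C(12,3)·0.606^3·0.394^9 = 0.01120
  k=4: C(12,4)·0.606^4·0.394^8 = 0.03877
  k=5: C(12,5)·0.606^5·0.394^7 = 0.09540
Total = 0.14537

0.145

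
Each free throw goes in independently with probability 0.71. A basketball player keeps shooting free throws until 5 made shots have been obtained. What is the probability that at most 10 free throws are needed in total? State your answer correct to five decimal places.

Finishing within 10 free throws ⇔ at least 5 successes in the first 10. With X ~ Binomial(10, 0.71), P(Y ≤ 10) = 1 − P(X ≤ 4).
  k=0: C(10,0)·0.71^0·0.29^10 = 0.0000042
  k=1: C(10,1)·0.71^1·0.29^9 = 0.0001030
  k=2: C(10,2)·0.71^2·0.29^8 = 0.0011348
  k=3: C(10,3)·0.71^3·0.29^7 = 0.0074087
  k=4: C(10,4)·0.71^4·0.29^6 = 0.0317425
1 − 0.0403932 = 0.9596068

0.95961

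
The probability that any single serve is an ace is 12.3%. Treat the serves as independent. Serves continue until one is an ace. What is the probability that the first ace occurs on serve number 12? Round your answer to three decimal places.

0.029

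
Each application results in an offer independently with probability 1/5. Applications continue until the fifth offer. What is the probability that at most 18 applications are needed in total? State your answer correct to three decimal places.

Finishing within 18 applications ⇔ at least 5 successes in the first 18. With X ~ Binomial(18, 0.20), P(Y ≤ 18) = 1 − P(X ≤ 4).
  k=0: C(18,0)·0.20^0·0.80^18 = 0.01801
  k=1: C(18,1)·0.20^1·0.80^17 = 0.08106
  k=2: C(18,2)·0.20^2·0.80^16 = 0.17226
  k=3: C(18,3)·0.20^3·0.80^15 = 0.22968
  k=4: C(18,4)·0.20^4·0.80^14 = 0.21533
1 − 0.71635 = 0.28365

0.284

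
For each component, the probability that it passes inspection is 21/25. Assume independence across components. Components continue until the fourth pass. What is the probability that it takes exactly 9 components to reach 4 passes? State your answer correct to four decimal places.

Y = trial on which the fourth success occurs; negative binomial, r=4, p=0.84.
P(Y=9) = C(8,3) · p^4 · (1−p)^5
= 56 · 0.49787 · 0.00010486 = 0.002924

0.0029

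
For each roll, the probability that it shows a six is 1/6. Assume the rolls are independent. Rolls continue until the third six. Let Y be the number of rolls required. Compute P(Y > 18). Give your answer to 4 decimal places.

Needing more than 18 rolls ⇔ fewer than 3 successes in the first 18. With X ~ Binomial(18, 0.166667), P(Y > 18) = P(X ≤ 2).
  k=0: C(18,0)·0.166667^0·0.833333^18 = 0.037561
  k=1: C(18,1)·0.166667^1·0.833333^17 = 0.135220
  k=2: C(18,2)·0.166667^2·0.833333^16 = 0.229874
P(X ≤ 2) = 0.402654

0.4027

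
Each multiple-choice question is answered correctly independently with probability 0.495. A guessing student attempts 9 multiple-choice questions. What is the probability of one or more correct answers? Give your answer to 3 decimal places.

P(at least one) = 1 − P(none) = 1 − (1 − 0.495)^9
= 1 − 0.00214 = 0.99786

0.998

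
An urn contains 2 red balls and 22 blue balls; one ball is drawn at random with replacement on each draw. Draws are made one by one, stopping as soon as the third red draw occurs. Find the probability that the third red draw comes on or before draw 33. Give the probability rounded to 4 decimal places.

0.5264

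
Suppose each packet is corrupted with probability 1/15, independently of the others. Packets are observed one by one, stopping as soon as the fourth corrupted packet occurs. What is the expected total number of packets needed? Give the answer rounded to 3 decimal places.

Y = total packets until the fourth success; negative binomial with r=4, p=0.066667.
E[Y] = r / p = 4 / 0.066667 = 60.00000

60.000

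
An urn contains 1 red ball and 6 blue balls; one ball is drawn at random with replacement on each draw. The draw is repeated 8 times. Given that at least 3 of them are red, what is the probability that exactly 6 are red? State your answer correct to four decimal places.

0.0019

X ~ Binomial(8, 0.142857). Want P(X=6 | X≥3) = P(X=6) / P(X≥3).
P(X=6) = C(8,6)·0.142857^6·0.857143^2 = 0.000175
P(X≥3) = 1 − 0.291357 − 0.388476 − 0.226611 = 0.093556
Ratio = 0.000175 / 0.093556 = 0.001869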